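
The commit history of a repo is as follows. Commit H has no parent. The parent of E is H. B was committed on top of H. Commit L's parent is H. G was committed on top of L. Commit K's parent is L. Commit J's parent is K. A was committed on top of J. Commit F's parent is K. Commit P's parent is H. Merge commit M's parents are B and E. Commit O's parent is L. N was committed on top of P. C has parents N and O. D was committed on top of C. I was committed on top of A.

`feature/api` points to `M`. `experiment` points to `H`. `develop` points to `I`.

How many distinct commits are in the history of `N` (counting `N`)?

3

Walking parent pointers from N: reachable set = {H, N, P}.
That is 3 commits.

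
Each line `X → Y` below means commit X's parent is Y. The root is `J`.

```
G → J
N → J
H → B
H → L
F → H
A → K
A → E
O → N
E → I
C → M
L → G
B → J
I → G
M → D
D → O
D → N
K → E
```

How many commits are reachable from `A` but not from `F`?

Reachable from A: {A, E, G, I, J, K}.
Reachable from F: {B, F, G, H, J, L}.
In A's history but not F's: {A, E, I, K} — 4 commits.

4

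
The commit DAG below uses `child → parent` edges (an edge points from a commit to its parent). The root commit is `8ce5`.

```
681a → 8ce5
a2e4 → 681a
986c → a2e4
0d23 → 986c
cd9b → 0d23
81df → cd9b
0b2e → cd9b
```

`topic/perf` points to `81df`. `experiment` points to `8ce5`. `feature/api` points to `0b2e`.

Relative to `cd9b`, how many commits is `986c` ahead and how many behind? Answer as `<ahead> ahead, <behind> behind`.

0 ahead, 2 behind

Reachable from 986c: {681a, 8ce5, 986c, a2e4}.
Reachable from cd9b: {0d23, 681a, 8ce5, 986c, a2e4, cd9b}.
Only in 986c's history (ahead): {} — 0.
Only in cd9b's history (behind): {0d23, cd9b} — 2.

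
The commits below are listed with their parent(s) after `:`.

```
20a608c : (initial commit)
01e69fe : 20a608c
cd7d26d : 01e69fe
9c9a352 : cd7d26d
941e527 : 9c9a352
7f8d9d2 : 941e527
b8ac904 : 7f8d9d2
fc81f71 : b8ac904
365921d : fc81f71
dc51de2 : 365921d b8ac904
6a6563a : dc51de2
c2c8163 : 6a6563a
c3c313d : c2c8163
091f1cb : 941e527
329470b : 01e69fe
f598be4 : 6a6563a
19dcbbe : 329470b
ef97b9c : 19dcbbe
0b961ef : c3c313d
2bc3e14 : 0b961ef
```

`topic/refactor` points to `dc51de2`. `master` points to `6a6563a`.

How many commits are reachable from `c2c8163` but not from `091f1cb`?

7

Reachable from c2c8163: {01e69fe, 20a608c, 365921d, 6a6563a, 7f8d9d2, 941e527, 9c9a352, b8ac904, c2c8163, cd7d26d, dc51de2, fc81f71}.
Reachable from 091f1cb: {01e69fe, 091f1cb, 20a608c, 941e527, 9c9a352, cd7d26d}.
In c2c8163's history but not 091f1cb's: {365921d, 6a6563a, 7f8d9d2, b8ac904, c2c8163, dc51de2, fc81f71} — 7 commits.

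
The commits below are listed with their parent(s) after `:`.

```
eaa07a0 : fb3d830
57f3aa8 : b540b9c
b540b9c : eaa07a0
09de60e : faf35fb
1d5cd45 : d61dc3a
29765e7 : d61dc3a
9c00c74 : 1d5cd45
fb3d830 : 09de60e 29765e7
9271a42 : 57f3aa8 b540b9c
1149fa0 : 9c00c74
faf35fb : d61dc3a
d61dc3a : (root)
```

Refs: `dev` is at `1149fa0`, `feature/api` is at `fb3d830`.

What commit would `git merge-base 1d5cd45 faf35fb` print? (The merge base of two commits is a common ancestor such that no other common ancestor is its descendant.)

Ancestors of 1d5cd45: {1d5cd45, d61dc3a}.
Ancestors of faf35fb: {d61dc3a, faf35fb}.
Common ancestors: {d61dc3a}.
The only common ancestor is d61dc3a, so it is the merge base.

d61dc3a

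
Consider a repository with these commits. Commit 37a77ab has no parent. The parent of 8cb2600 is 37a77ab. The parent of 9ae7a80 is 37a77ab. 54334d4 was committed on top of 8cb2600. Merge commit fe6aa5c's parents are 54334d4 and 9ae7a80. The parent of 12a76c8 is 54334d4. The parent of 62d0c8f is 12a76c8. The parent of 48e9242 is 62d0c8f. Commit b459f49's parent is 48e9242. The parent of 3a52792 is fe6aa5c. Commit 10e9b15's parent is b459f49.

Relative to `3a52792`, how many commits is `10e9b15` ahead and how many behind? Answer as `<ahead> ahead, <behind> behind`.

Reachable from 10e9b15: {10e9b15, 12a76c8, 37a77ab, 48e9242, 54334d4, 62d0c8f, 8cb2600, b459f49}.
Reachable from 3a52792: {37a77ab, 3a52792, 54334d4, 8cb2600, 9ae7a80, fe6aa5c}.
Only in 10e9b15's history (ahead): {10e9b15, 12a76c8, 48e9242, 62d0c8f, b459f49} — 5.
Only in 3a52792's history (behind): {3a52792, 9ae7a80, fe6aa5c} — 3.

5 ahead, 3 behind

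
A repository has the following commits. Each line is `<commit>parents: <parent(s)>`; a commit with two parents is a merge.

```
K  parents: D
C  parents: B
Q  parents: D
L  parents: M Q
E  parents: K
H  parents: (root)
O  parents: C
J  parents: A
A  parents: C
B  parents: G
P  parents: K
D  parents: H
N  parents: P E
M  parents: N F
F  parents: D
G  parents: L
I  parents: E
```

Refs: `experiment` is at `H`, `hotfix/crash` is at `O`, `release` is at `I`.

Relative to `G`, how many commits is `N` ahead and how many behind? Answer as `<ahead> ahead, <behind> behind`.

Reachable from N: {D, E, H, K, N, P}.
Reachable from G: {D, E, F, G, H, K, L, M, N, P, Q}.
Only in N's history (ahead): {} — 0.
Only in G's history (behind): {F, G, L, M, Q} — 5.

0 ahead, 5 behind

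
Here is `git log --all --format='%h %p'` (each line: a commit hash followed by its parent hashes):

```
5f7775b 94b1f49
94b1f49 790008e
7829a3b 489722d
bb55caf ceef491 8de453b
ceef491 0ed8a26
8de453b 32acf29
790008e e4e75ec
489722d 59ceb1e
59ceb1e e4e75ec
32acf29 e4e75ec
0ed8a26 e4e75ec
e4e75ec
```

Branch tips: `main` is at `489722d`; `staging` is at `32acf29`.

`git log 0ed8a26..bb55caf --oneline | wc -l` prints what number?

4

Reachable from bb55caf: {0ed8a26, 32acf29, 8de453b, bb55caf, ceef491, e4e75ec}.
Reachable from 0ed8a26: {0ed8a26, e4e75ec}.
In bb55caf's history but not 0ed8a26's: {32acf29, 8de453b, bb55caf, ceef491} — 4 commits.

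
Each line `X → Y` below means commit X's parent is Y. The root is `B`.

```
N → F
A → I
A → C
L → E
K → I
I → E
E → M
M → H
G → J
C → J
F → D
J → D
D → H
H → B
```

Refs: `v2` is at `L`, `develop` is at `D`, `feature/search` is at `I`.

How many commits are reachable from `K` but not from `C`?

4

Reachable from K: {B, E, H, I, K, M}.
Reachable from C: {B, C, D, H, J}.
In K's history but not C's: {E, I, K, M} — 4 commits.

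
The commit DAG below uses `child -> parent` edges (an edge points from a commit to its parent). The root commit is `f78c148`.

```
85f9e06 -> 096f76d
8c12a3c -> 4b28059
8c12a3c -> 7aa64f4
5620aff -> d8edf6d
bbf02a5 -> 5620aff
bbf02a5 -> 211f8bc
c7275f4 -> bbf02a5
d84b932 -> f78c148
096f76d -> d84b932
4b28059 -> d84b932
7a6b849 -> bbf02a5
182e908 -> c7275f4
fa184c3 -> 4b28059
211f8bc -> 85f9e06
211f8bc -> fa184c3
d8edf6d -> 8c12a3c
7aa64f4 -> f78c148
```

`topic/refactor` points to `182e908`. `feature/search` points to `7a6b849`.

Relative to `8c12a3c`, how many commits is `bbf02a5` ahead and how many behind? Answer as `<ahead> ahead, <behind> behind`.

7 ahead, 0 behind

Reachable from bbf02a5: {096f76d, 211f8bc, 4b28059, 5620aff, 7aa64f4, 85f9e06, 8c12a3c, bbf02a5, d84b932, d8edf6d, f78c148, fa184c3}.
Reachable from 8c12a3c: {4b28059, 7aa64f4, 8c12a3c, d84b932, f78c148}.
Only in bbf02a5's history (ahead): {096f76d, 211f8bc, 5620aff, 85f9e06, bbf02a5, d8edf6d, fa184c3} — 7.
Only in 8c12a3c's history (behind): {} — 0.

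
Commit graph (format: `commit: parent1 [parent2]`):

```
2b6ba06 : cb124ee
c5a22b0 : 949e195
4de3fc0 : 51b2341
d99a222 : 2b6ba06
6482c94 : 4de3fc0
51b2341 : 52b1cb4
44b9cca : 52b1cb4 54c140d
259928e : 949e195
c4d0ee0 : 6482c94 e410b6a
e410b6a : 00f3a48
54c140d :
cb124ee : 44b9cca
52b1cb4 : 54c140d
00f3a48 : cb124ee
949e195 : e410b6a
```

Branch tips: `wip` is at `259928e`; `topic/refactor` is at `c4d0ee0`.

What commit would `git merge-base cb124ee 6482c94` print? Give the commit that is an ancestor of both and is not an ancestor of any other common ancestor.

52b1cb4

Ancestors of cb124ee: {44b9cca, 52b1cb4, 54c140d, cb124ee}.
Ancestors of 6482c94: {4de3fc0, 51b2341, 52b1cb4, 54c140d, 6482c94}.
Common ancestors: {52b1cb4, 54c140d}.
Among these, 52b1cb4 is not an ancestor of any other common ancestor — it is the merge base.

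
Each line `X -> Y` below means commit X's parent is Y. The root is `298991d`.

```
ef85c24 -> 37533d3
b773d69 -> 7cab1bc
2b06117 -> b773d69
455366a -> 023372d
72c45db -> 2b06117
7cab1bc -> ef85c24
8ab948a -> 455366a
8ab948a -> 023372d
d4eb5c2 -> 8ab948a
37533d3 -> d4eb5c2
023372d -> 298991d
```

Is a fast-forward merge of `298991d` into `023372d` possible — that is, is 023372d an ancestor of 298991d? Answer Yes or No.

No

A fast-forward from 023372d to 298991d is possible iff 023372d is an ancestor of 298991d.
Ancestors of 298991d: {298991d}.
023372d is not among them, so fast-forward is not possible.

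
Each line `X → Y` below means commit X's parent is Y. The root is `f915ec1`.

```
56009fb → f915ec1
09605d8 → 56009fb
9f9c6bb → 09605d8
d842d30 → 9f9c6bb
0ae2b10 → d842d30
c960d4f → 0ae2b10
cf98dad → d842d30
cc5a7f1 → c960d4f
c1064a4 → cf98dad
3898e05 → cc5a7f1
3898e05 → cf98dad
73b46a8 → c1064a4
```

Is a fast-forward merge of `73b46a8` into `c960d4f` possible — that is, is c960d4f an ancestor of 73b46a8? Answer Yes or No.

No

A fast-forward from c960d4f to 73b46a8 is possible iff c960d4f is an ancestor of 73b46a8.
Ancestors of 73b46a8: {09605d8, 56009fb, 73b46a8, 9f9c6bb, c1064a4, cf98dad, d842d30, f915ec1}.
c960d4f is not among them, so fast-forward is not possible.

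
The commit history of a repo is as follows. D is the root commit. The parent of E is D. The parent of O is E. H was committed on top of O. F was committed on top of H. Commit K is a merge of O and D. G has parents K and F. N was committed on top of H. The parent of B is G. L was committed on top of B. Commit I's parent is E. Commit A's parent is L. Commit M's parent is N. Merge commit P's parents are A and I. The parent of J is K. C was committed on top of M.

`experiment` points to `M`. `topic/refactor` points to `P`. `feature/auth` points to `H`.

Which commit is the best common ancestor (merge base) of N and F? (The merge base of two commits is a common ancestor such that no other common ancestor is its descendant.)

Ancestors of N: {D, E, H, N, O}.
Ancestors of F: {D, E, F, H, O}.
Common ancestors: {D, E, H, O}.
Among these, H is not an ancestor of any other common ancestor — it is the merge base.

H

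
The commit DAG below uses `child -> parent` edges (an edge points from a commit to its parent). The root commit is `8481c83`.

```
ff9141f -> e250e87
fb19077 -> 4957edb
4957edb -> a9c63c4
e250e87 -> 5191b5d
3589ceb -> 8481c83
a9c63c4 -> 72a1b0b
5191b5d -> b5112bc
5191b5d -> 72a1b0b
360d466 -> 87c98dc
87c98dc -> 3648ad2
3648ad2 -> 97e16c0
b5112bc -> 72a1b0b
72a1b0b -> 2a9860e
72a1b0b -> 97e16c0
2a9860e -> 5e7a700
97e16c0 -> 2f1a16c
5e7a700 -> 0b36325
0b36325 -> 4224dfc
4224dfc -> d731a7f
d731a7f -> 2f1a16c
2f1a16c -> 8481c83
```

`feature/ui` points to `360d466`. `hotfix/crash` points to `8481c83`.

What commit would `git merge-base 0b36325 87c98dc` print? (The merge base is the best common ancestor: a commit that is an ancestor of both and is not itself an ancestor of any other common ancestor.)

Ancestors of 0b36325: {0b36325, 2f1a16c, 4224dfc, 8481c83, d731a7f}.
Ancestors of 87c98dc: {2f1a16c, 3648ad2, 8481c83, 87c98dc, 97e16c0}.
Common ancestors: {2f1a16c, 8481c83}.
Among these, 2f1a16c is not an ancestor of any other common ancestor — it is the merge base.

2f1a16c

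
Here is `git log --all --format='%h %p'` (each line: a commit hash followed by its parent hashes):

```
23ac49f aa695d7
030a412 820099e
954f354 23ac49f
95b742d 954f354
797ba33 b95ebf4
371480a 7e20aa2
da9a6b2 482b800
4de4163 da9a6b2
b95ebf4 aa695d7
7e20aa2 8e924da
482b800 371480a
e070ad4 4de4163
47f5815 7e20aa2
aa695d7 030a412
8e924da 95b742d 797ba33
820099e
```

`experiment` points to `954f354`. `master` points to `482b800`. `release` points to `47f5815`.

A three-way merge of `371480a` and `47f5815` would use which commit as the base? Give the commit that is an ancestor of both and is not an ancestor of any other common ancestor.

7e20aa2

Ancestors of 371480a: {030a412, 23ac49f, 371480a, 797ba33, 7e20aa2, 820099e, 8e924da, 954f354, 95b742d, aa695d7, b95ebf4}.
Ancestors of 47f5815: {030a412, 23ac49f, 47f5815, 797ba33, 7e20aa2, 820099e, 8e924da, 954f354, 95b742d, aa695d7, b95ebf4}.
Common ancestors: {030a412, 23ac49f, 797ba33, 7e20aa2, 820099e, 8e924da, 954f354, 95b742d, aa695d7, b95ebf4}.
Among these, 7e20aa2 is not an ancestor of any other common ancestor — it is the merge base.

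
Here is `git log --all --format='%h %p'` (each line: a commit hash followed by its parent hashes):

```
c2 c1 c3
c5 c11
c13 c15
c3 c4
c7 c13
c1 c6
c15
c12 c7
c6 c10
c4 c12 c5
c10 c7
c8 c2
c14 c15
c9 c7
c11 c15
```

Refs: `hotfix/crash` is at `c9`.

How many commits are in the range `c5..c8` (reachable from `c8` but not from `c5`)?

Reachable from c8: {c1, c10, c11, c12, c13, c15, c2, c3, c4, c5, c6, c7, c8}.
Reachable from c5: {c11, c15, c5}.
In c8's history but not c5's: {c1, c10, c12, c13, c2, c3, c4, c6, c7, c8} — 10 commits.

10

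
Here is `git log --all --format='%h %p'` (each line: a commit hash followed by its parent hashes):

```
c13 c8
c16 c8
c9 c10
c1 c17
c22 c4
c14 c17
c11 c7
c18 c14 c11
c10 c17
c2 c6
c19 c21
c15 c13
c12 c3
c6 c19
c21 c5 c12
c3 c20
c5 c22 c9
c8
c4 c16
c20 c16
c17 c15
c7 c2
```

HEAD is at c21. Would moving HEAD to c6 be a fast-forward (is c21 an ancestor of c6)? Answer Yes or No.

A fast-forward from c21 to c6 is possible iff c21 is an ancestor of c6.
Ancestors of c6: {c10, c12, c13, c15, c16, c17, c19, c20, c21, c22, c3, c4, c5, c6, c8, c9}.
c21 is among them, so fast-forward is possible.

Yes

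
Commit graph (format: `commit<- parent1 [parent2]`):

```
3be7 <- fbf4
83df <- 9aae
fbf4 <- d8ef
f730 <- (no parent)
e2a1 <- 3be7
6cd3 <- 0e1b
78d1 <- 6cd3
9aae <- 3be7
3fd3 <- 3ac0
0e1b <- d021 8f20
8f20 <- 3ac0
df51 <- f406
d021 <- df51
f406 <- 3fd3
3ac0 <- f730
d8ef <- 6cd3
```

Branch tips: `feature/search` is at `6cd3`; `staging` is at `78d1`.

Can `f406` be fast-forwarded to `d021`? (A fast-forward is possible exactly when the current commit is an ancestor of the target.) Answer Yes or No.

Yes

A fast-forward from f406 to d021 is possible iff f406 is an ancestor of d021.
Ancestors of d021: {3ac0, 3fd3, d021, df51, f406, f730}.
f406 is among them, so fast-forward is possible.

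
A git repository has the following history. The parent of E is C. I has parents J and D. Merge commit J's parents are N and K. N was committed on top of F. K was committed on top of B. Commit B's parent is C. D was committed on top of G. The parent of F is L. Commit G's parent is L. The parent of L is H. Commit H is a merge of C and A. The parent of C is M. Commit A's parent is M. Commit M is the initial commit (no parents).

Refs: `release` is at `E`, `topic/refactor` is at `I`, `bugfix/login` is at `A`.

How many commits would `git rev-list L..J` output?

5

Reachable from J: {A, B, C, F, H, J, K, L, M, N}.
Reachable from L: {A, C, H, L, M}.
In J's history but not L's: {B, F, J, K, N} — 5 commits.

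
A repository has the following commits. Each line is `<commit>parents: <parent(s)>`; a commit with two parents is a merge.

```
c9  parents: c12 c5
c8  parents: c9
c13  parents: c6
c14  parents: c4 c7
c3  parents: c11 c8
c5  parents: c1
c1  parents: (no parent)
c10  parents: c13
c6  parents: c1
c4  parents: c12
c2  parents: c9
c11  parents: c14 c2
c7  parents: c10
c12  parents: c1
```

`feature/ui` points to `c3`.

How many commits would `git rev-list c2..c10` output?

Reachable from c10: {c1, c10, c13, c6}.
Reachable from c2: {c1, c12, c2, c5, c9}.
In c10's history but not c2's: {c10, c13, c6} — 3 commits.

3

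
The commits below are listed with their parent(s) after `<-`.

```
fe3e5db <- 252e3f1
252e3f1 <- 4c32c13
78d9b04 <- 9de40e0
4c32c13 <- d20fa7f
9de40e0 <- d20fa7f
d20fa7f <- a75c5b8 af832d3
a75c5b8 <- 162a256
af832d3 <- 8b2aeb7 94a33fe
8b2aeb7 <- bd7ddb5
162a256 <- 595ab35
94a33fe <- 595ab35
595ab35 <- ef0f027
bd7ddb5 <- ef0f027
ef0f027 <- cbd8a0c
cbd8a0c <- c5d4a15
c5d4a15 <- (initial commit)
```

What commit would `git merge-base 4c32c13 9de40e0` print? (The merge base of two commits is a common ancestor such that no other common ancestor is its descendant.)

Ancestors of 4c32c13: {162a256, 4c32c13, 595ab35, 8b2aeb7, 94a33fe, a75c5b8, af832d3, bd7ddb5, c5d4a15, cbd8a0c, d20fa7f, ef0f027}.
Ancestors of 9de40e0: {162a256, 595ab35, 8b2aeb7, 94a33fe, 9de40e0, a75c5b8, af832d3, bd7ddb5, c5d4a15, cbd8a0c, d20fa7f, ef0f027}.
Common ancestors: {162a256, 595ab35, 8b2aeb7, 94a33fe, a75c5b8, af832d3, bd7ddb5, c5d4a15, cbd8a0c, d20fa7f, ef0f027}.
Among these, d20fa7f is not an ancestor of any other common ancestor — it is the merge base.

d20fa7f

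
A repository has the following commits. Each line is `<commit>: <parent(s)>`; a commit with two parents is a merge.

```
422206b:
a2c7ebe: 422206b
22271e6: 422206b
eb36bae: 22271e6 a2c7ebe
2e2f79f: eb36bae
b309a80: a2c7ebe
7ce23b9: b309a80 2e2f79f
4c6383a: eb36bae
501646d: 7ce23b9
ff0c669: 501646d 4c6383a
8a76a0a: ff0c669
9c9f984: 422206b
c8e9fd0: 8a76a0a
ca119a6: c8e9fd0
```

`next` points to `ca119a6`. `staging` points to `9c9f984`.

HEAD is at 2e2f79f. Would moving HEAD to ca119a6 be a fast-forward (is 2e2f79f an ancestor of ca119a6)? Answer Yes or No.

A fast-forward from 2e2f79f to ca119a6 is possible iff 2e2f79f is an ancestor of ca119a6.
Ancestors of ca119a6: {22271e6, 2e2f79f, 422206b, 4c6383a, 501646d, 7ce23b9, 8a76a0a, a2c7ebe, b309a80, c8e9fd0, ca119a6, eb36bae, ff0c669}.
2e2f79f is among them, so fast-forward is possible.

Yes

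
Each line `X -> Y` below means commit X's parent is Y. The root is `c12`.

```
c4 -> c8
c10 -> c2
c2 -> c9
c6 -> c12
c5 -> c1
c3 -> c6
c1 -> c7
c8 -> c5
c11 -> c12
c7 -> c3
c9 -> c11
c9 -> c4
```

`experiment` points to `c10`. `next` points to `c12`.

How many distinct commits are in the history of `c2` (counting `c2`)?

Walking parent pointers from c2: reachable set = {c1, c11, c12, c2, c3, c4, c5, c6, c7, c8, c9}.
That is 11 commits.

11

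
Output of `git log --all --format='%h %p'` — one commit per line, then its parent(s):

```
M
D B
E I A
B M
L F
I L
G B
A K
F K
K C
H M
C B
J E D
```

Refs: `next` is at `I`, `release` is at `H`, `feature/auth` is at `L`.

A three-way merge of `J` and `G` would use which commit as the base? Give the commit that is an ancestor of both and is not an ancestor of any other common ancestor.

B

Ancestors of J: {A, B, C, D, E, F, I, J, K, L, M}.
Ancestors of G: {B, G, M}.
Common ancestors: {B, M}.
Among these, B is not an ancestor of any other common ancestor — it is the merge base.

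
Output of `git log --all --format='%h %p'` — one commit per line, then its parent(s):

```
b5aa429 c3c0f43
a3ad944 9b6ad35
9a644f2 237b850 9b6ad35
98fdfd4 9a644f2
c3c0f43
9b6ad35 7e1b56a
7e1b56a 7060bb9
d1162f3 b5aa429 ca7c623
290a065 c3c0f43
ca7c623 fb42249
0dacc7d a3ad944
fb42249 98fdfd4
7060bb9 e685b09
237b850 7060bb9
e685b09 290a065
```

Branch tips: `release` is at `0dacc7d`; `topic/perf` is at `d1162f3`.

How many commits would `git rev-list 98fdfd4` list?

9

Walking parent pointers from 98fdfd4: reachable set = {237b850, 290a065, 7060bb9, 7e1b56a, 98fdfd4, 9a644f2, 9b6ad35, c3c0f43, e685b09}.
That is 9 commits.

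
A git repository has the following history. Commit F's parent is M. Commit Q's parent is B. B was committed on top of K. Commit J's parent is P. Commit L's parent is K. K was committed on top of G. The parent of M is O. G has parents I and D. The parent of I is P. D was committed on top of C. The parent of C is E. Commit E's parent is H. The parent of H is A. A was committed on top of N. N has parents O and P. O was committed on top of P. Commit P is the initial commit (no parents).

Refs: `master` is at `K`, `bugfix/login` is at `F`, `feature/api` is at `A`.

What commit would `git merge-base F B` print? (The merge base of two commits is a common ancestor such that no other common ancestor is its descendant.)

Ancestors of F: {F, M, O, P}.
Ancestors of B: {A, B, C, D, E, G, H, I, K, N, O, P}.
Common ancestors: {O, P}.
Among these, O is not an ancestor of any other common ancestor — it is the merge base.

O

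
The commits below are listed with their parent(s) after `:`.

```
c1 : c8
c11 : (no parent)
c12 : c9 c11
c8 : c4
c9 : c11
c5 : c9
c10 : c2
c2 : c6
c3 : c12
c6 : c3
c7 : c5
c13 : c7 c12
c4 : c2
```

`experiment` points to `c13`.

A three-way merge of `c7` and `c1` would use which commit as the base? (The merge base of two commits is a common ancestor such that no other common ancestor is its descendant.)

c9

Ancestors of c7: {c11, c5, c7, c9}.
Ancestors of c1: {c1, c11, c12, c2, c3, c4, c6, c8, c9}.
Common ancestors: {c11, c9}.
Among these, c9 is not an ancestor of any other common ancestor — it is the merge base.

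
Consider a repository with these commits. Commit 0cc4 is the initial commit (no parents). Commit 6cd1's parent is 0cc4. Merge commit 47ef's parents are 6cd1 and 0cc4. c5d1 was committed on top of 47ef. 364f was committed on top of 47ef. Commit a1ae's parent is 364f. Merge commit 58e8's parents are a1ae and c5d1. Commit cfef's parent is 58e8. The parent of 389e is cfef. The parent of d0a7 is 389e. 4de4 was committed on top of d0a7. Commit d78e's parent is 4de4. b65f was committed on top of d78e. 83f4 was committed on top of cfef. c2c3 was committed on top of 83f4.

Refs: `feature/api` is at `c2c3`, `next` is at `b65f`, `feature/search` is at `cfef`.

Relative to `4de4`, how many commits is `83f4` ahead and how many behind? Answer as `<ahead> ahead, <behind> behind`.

Reachable from 83f4: {0cc4, 364f, 47ef, 58e8, 6cd1, 83f4, a1ae, c5d1, cfef}.
Reachable from 4de4: {0cc4, 364f, 389e, 47ef, 4de4, 58e8, 6cd1, a1ae, c5d1, cfef, d0a7}.
Only in 83f4's history (ahead): {83f4} — 1.
Only in 4de4's history (behind): {389e, 4de4, d0a7} — 3.

1 ahead, 3 behind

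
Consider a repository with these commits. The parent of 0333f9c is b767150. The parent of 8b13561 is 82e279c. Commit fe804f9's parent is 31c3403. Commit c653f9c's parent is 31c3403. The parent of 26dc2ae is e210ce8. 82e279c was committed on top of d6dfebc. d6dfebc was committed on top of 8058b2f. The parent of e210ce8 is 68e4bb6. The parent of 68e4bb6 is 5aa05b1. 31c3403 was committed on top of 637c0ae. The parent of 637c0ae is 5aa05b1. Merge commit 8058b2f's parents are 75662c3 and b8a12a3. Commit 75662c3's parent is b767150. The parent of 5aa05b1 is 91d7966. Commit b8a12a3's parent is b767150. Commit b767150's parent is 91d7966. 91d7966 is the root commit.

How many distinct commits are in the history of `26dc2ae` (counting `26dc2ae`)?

Walking parent pointers from 26dc2ae: reachable set = {26dc2ae, 5aa05b1, 68e4bb6, 91d7966, e210ce8}.
That is 5 commits.

5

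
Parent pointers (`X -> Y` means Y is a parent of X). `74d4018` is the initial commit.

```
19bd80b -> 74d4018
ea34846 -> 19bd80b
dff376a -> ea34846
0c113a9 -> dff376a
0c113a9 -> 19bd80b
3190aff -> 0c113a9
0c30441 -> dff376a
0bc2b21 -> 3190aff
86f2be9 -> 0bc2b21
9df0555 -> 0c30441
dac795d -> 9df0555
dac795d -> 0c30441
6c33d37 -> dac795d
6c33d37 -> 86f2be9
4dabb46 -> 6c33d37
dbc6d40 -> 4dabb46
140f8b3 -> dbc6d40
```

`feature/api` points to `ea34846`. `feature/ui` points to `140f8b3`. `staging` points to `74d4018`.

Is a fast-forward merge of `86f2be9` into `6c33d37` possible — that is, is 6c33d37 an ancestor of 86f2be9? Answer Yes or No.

A fast-forward from 6c33d37 to 86f2be9 is possible iff 6c33d37 is an ancestor of 86f2be9.
Ancestors of 86f2be9: {0bc2b21, 0c113a9, 19bd80b, 3190aff, 74d4018, 86f2be9, dff376a, ea34846}.
6c33d37 is not among them, so fast-forward is not possible.

No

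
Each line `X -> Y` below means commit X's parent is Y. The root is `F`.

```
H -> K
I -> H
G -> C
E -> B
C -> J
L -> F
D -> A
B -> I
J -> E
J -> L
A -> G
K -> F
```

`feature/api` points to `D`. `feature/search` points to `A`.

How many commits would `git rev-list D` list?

12

Walking parent pointers from D: reachable set = {A, B, C, D, E, F, G, H, I, J, K, L}.
That is 12 commits.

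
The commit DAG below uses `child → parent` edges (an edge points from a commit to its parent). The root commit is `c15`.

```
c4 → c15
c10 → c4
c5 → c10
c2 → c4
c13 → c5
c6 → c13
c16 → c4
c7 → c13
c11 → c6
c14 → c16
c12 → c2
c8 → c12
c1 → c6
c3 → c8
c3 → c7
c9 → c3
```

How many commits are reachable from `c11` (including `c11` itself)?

Walking parent pointers from c11: reachable set = {c10, c11, c13, c15, c4, c5, c6}.
That is 7 commits.

7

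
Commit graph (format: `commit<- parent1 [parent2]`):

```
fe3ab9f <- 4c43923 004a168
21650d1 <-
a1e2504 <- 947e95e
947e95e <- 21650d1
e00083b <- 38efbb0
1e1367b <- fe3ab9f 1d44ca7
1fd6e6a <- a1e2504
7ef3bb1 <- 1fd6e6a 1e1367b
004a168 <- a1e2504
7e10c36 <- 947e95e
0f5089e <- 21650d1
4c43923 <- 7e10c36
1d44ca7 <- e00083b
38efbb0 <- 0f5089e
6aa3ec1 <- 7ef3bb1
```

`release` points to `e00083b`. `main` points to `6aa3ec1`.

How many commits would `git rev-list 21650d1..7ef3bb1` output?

Reachable from 7ef3bb1: {004a168, 0f5089e, 1d44ca7, 1e1367b, 1fd6e6a, 21650d1, 38efbb0, 4c43923, 7e10c36, 7ef3bb1, 947e95e, a1e2504, e00083b, fe3ab9f}.
Reachable from 21650d1: {21650d1}.
In 7ef3bb1's history but not 21650d1's: {004a168, 0f5089e, 1d44ca7, 1e1367b, 1fd6e6a, 38efbb0, 4c43923, 7e10c36, 7ef3bb1, 947e95e, a1e2504, e00083b, fe3ab9f} — 13 commits.

13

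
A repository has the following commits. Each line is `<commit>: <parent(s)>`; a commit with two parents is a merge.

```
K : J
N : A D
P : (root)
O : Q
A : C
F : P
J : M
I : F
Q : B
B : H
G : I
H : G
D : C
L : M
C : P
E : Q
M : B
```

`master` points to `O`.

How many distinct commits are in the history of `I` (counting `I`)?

3

Walking parent pointers from I: reachable set = {F, I, P}.
That is 3 commits.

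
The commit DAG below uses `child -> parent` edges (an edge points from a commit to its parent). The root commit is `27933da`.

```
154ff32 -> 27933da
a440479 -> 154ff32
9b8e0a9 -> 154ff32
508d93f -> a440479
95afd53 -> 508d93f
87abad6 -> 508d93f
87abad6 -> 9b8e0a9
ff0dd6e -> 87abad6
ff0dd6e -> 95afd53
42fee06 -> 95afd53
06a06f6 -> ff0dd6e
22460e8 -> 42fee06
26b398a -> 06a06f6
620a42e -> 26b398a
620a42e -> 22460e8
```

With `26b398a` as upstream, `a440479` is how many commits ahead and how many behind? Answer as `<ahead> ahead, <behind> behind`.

Reachable from a440479: {154ff32, 27933da, a440479}.
Reachable from 26b398a: {06a06f6, 154ff32, 26b398a, 27933da, 508d93f, 87abad6, 95afd53, 9b8e0a9, a440479, ff0dd6e}.
Only in a440479's history (ahead): {} — 0.
Only in 26b398a's history (behind): {06a06f6, 26b398a, 508d93f, 87abad6, 95afd53, 9b8e0a9, ff0dd6e} — 7.

0 ahead, 7 behind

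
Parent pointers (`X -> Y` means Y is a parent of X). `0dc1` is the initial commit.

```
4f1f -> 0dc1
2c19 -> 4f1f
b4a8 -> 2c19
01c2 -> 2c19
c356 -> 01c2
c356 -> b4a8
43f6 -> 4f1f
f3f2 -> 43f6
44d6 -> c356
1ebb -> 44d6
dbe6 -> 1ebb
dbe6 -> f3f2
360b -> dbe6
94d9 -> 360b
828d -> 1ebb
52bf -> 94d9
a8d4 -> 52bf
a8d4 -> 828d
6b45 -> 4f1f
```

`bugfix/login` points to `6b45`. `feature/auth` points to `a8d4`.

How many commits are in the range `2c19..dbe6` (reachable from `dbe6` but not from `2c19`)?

8

Reachable from dbe6: {01c2, 0dc1, 1ebb, 2c19, 43f6, 44d6, 4f1f, b4a8, c356, dbe6, f3f2}.
Reachable from 2c19: {0dc1, 2c19, 4f1f}.
In dbe6's history but not 2c19's: {01c2, 1ebb, 43f6, 44d6, b4a8, c356, dbe6, f3f2} — 8 commits.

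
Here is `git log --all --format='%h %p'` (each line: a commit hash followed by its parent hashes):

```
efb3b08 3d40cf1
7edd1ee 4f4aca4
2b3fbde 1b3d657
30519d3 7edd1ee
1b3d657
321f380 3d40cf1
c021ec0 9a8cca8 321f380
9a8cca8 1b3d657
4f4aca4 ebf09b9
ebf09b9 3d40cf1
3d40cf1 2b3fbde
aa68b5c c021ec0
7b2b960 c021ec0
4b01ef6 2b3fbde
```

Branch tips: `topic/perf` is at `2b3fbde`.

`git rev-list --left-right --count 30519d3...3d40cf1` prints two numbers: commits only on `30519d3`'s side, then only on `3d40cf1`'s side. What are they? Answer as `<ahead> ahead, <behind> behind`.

4 ahead, 0 behind

Reachable from 30519d3: {1b3d657, 2b3fbde, 30519d3, 3d40cf1, 4f4aca4, 7edd1ee, ebf09b9}.
Reachable from 3d40cf1: {1b3d657, 2b3fbde, 3d40cf1}.
Only in 30519d3's history (ahead): {30519d3, 4f4aca4, 7edd1ee, ebf09b9} — 4.
Only in 3d40cf1's history (behind): {} — 0.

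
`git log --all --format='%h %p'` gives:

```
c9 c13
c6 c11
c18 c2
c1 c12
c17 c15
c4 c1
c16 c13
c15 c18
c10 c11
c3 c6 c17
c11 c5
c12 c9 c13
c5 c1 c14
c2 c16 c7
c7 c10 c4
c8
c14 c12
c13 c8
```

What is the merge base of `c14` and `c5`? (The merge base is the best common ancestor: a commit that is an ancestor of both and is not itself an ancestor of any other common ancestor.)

Ancestors of c14: {c12, c13, c14, c8, c9}.
Ancestors of c5: {c1, c12, c13, c14, c5, c8, c9}.
Common ancestors: {c12, c13, c14, c8, c9}.
Among these, c14 is not an ancestor of any other common ancestor — it is the merge base.

c14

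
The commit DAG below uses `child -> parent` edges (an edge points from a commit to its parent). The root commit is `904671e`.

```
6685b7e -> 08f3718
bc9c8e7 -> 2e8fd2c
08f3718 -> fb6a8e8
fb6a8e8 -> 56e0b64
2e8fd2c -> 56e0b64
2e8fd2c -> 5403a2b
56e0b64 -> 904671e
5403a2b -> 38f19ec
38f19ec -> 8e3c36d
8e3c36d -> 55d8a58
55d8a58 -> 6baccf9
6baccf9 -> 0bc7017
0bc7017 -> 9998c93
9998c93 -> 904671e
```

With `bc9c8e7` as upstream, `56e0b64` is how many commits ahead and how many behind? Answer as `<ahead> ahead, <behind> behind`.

0 ahead, 9 behind

Reachable from 56e0b64: {56e0b64, 904671e}.
Reachable from bc9c8e7: {0bc7017, 2e8fd2c, 38f19ec, 5403a2b, 55d8a58, 56e0b64, 6baccf9, 8e3c36d, 904671e, 9998c93, bc9c8e7}.
Only in 56e0b64's history (ahead): {} — 0.
Only in bc9c8e7's history (behind): {0bc7017, 2e8fd2c, 38f19ec, 5403a2b, 55d8a58, 6baccf9, 8e3c36d, 9998c93, bc9c8e7} — 9.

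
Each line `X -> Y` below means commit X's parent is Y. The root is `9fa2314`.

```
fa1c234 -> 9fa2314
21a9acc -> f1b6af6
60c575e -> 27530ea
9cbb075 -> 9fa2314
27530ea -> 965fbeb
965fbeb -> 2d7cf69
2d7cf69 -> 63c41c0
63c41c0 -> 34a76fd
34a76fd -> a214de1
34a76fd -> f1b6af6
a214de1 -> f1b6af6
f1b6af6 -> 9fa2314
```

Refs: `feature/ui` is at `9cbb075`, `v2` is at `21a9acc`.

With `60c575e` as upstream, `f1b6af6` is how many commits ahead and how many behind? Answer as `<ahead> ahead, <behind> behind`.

0 ahead, 7 behind

Reachable from f1b6af6: {9fa2314, f1b6af6}.
Reachable from 60c575e: {27530ea, 2d7cf69, 34a76fd, 60c575e, 63c41c0, 965fbeb, 9fa2314, a214de1, f1b6af6}.
Only in f1b6af6's history (ahead): {} — 0.
Only in 60c575e's history (behind): {27530ea, 2d7cf69, 34a76fd, 60c575e, 63c41c0, 965fbeb, a214de1} — 7.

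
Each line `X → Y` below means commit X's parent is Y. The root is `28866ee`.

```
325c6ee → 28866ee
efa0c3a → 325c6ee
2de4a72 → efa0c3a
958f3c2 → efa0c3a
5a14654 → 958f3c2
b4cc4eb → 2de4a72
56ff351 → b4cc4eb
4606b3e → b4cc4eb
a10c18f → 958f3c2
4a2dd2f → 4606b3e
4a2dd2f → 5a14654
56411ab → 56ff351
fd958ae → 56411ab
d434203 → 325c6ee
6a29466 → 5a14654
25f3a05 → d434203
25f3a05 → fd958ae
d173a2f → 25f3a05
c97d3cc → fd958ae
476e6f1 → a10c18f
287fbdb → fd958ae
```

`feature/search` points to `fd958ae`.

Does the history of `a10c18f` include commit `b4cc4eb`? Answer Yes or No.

Ancestors of a10c18f: {28866ee, 325c6ee, 958f3c2, a10c18f, efa0c3a}.
b4cc4eb is not in that set, so it is not an ancestor of a10c18f.

No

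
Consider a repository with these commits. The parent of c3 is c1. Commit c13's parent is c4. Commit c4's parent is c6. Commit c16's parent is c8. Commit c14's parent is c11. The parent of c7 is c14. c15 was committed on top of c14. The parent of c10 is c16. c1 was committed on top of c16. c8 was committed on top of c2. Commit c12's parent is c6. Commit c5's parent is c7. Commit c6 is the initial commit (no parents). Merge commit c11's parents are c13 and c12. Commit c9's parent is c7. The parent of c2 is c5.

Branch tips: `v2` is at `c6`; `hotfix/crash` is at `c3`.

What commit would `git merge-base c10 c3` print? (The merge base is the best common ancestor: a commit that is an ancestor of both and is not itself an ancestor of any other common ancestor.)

Ancestors of c10: {c10, c11, c12, c13, c14, c16, c2, c4, c5, c6, c7, c8}.
Ancestors of c3: {c1, c11, c12, c13, c14, c16, c2, c3, c4, c5, c6, c7, c8}.
Common ancestors: {c11, c12, c13, c14, c16, c2, c4, c5, c6, c7, c8}.
Among these, c16 is not an ancestor of any other common ancestor — it is the merge base.

c16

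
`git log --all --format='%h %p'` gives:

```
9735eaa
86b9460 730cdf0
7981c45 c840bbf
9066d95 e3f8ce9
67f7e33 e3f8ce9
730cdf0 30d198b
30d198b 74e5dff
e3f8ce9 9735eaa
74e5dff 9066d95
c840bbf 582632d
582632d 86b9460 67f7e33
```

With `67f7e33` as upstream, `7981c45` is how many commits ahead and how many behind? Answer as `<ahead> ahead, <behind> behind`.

Reachable from 7981c45: {30d198b, 582632d, 67f7e33, 730cdf0, 74e5dff, 7981c45, 86b9460, 9066d95, 9735eaa, c840bbf, e3f8ce9}.
Reachable from 67f7e33: {67f7e33, 9735eaa, e3f8ce9}.
Only in 7981c45's history (ahead): {30d198b, 582632d, 730cdf0, 74e5dff, 7981c45, 86b9460, 9066d95, c840bbf} — 8.
Only in 67f7e33's history (behind): {} — 0.

8 ahead, 0 behind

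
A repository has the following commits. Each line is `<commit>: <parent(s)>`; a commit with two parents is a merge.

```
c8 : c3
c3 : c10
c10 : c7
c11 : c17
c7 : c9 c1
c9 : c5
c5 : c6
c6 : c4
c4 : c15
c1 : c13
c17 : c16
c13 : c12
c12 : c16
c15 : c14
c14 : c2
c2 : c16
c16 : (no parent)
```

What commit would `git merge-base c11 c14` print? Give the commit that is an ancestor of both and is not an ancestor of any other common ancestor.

c16

Ancestors of c11: {c11, c16, c17}.
Ancestors of c14: {c14, c16, c2}.
Common ancestors: {c16}.
The only common ancestor is c16, so it is the merge base.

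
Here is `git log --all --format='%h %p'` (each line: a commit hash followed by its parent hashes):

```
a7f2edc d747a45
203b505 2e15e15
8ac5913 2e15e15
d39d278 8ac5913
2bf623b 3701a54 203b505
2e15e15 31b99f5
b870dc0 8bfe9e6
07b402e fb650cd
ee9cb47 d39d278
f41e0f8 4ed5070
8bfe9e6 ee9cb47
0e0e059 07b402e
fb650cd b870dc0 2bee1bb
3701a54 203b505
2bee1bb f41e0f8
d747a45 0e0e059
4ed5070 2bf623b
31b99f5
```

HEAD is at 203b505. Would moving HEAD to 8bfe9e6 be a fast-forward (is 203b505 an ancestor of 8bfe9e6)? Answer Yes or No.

No

A fast-forward from 203b505 to 8bfe9e6 is possible iff 203b505 is an ancestor of 8bfe9e6.
Ancestors of 8bfe9e6: {2e15e15, 31b99f5, 8ac5913, 8bfe9e6, d39d278, ee9cb47}.
203b505 is not among them, so fast-forward is not possible.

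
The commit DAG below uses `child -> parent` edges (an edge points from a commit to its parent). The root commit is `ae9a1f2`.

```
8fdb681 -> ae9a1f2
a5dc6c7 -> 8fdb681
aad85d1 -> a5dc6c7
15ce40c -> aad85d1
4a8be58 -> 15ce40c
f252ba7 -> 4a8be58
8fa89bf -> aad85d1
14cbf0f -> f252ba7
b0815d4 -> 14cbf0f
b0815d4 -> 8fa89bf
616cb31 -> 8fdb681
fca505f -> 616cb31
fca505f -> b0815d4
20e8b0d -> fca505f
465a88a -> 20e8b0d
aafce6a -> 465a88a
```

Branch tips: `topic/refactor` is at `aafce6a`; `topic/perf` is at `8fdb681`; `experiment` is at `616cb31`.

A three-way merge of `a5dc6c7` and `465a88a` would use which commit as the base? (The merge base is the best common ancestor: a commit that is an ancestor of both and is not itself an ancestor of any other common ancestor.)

a5dc6c7

Ancestors of a5dc6c7: {8fdb681, a5dc6c7, ae9a1f2}.
Ancestors of 465a88a: {14cbf0f, 15ce40c, 20e8b0d, 465a88a, 4a8be58, 616cb31, 8fa89bf, 8fdb681, a5dc6c7, aad85d1, ae9a1f2, b0815d4, f252ba7, fca505f}.
Common ancestors: {8fdb681, a5dc6c7, ae9a1f2}.
Among these, a5dc6c7 is not an ancestor of any other common ancestor — it is the merge base.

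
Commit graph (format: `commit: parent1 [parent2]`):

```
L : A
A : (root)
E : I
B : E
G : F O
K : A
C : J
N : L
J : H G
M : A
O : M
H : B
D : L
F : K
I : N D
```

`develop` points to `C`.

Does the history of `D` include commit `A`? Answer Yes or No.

Yes

Ancestors of D (commits reachable by following parents): {A, D, L}.
A is in that set, so it is an ancestor of D.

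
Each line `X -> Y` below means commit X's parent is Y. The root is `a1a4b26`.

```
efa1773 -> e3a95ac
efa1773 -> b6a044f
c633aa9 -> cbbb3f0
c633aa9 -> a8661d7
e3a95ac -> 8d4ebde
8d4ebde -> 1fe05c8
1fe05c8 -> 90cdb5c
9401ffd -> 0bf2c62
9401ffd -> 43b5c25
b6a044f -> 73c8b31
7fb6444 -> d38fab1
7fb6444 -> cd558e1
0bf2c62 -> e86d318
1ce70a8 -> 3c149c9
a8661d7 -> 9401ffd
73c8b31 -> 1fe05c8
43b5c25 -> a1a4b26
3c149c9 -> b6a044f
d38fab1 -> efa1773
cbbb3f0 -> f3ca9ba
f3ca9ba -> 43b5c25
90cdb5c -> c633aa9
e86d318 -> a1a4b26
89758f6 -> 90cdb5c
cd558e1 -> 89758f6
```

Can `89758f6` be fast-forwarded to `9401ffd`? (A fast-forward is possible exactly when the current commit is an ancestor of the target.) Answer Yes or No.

A fast-forward from 89758f6 to 9401ffd is possible iff 89758f6 is an ancestor of 9401ffd.
Ancestors of 9401ffd: {0bf2c62, 43b5c25, 9401ffd, a1a4b26, e86d318}.
89758f6 is not among them, so fast-forward is not possible.

No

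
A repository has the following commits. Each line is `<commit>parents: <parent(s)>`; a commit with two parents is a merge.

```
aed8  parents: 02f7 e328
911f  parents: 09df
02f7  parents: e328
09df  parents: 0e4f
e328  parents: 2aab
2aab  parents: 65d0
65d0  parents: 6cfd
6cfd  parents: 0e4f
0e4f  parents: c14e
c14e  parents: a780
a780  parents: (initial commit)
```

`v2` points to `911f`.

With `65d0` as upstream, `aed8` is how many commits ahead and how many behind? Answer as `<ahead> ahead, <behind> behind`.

4 ahead, 0 behind

Reachable from aed8: {02f7, 0e4f, 2aab, 65d0, 6cfd, a780, aed8, c14e, e328}.
Reachable from 65d0: {0e4f, 65d0, 6cfd, a780, c14e}.
Only in aed8's history (ahead): {02f7, 2aab, aed8, e328} — 4.
Only in 65d0's history (behind): {} — 0.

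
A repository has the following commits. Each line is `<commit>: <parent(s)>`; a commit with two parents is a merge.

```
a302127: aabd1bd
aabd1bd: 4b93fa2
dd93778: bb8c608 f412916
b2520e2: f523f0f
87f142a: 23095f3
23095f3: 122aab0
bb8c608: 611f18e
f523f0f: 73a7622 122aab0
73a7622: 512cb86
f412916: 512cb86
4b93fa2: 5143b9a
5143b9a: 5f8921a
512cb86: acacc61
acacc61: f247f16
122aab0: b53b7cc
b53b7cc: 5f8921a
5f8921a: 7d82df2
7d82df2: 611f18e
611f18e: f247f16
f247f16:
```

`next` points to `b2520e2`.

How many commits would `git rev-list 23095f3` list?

7

Walking parent pointers from 23095f3: reachable set = {122aab0, 23095f3, 5f8921a, 611f18e, 7d82df2, b53b7cc, f247f16}.
That is 7 commits.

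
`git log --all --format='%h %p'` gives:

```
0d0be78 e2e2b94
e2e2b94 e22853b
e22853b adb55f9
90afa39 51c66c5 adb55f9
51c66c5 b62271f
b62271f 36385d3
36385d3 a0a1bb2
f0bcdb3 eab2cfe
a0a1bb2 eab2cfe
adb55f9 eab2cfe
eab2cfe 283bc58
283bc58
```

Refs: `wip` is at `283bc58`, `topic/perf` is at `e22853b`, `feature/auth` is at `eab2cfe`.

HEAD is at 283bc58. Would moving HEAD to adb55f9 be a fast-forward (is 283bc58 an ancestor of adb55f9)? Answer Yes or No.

A fast-forward from 283bc58 to adb55f9 is possible iff 283bc58 is an ancestor of adb55f9.
Ancestors of adb55f9: {283bc58, adb55f9, eab2cfe}.
283bc58 is among them, so fast-forward is possible.

Yes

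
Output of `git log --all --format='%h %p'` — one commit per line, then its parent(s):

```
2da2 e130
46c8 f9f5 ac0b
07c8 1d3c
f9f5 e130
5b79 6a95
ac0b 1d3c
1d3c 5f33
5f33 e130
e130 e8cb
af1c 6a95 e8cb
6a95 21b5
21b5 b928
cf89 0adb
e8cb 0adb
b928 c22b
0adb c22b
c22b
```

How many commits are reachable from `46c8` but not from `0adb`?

7

Reachable from 46c8: {0adb, 1d3c, 46c8, 5f33, ac0b, c22b, e130, e8cb, f9f5}.
Reachable from 0adb: {0adb, c22b}.
In 46c8's history but not 0adb's: {1d3c, 46c8, 5f33, ac0b, e130, e8cb, f9f5} — 7 commits.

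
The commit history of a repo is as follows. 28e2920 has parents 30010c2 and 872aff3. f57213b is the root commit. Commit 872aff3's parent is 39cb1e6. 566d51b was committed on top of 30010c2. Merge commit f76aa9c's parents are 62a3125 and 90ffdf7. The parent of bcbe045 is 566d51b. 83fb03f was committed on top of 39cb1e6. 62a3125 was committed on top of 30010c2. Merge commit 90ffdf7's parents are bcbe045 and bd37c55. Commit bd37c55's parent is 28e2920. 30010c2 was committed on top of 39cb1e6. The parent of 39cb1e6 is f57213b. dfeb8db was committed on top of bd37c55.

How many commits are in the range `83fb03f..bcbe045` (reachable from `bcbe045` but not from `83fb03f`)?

Reachable from bcbe045: {30010c2, 39cb1e6, 566d51b, bcbe045, f57213b}.
Reachable from 83fb03f: {39cb1e6, 83fb03f, f57213b}.
In bcbe045's history but not 83fb03f's: {30010c2, 566d51b, bcbe045} — 3 commits.

3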